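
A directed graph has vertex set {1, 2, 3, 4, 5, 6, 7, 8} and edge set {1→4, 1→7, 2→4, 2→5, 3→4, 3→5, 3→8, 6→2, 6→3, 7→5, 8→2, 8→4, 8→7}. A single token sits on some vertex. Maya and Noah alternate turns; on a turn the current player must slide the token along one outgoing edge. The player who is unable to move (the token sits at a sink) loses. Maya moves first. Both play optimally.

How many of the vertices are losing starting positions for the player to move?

3

Work bottom-up. With no move the player to move loses. Otherwise the position is W if at least one move leads to an L position for the opponent, and L if every move leads to a W.
Every edge goes from a vertex to one that appears earlier in the order 4, 5, 2, 7, 8, 1, 3, 6, so processing vertices in that order labels each vertex after all of its successors.
4: no outgoing edge → L
5: no outgoing edge → L
2: reaches L-position 5 → W
7: reaches L-position 5 → W
8: reaches L-position 4 → W
1: reaches L-position 4 → W
3: reaches L-position 5 → W
6: only reaches 3(W), 2(W), all W → L
The L vertices are 4, 5, 6; that is 3 in all.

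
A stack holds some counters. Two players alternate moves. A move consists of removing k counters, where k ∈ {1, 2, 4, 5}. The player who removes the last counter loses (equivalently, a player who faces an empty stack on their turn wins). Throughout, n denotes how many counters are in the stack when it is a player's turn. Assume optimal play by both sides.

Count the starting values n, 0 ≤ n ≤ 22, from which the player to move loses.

Label each position W (a win for the player to move) or L (a loss). A position with no legal move is W; any other position is W exactly when some move reaches an L, and L when every move reaches a W.
n=0: no move; the opponent has just taken the last counter and therefore loses → W
n=1: →0(W) only, which is W, so L
n=2: →1(L), so W
n=3: →1(L), so W
n=4: →3(W), 2(W), 0(W) — all W, so L
n=5: →4(L), so W
n=6: →4(L), so W
n=7: →6(W), 5(W), 3(W), 2(W) — all W, so L
n=8: →7(L), so W
n=9: →7(L), so W
n=10: →9(W), 8(W), 6(W), 5(W) — all W, so L
n=11: →10(L), so W
n=12: →10(L), so W
n=13: →12(W), 11(W), 9(W), 8(W) — all W, so L
n=14: →13(L), so W
n=15: →13(L), so W
n=16: →15(W), 14(W), 12(W), 11(W) — all W, so L
n=17: →16(L), so W
n=18: →16(L), so W
n=19: →18(W), 17(W), 15(W), 14(W) — all W, so L
n=20: →19(L), so W
n=21: →19(L), so W
n=22: →21(W), 20(W), 18(W), 17(W) — all W, so L
L entries with 0 ≤ n ≤ 22: n = 1, 4, 7, 10, 13, 16, 19, 22; that makes 8.

8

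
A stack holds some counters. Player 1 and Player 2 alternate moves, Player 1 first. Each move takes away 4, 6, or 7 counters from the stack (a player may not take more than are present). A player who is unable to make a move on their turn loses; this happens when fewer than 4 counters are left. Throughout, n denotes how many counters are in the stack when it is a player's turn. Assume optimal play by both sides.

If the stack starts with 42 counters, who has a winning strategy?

Player 1 wins.

Classify positions by backward induction: terminal positions (no move available) are L. From any other position, the mover wins iff some move reaches an L.
n=0: no move → L
n=1: no move → L
n=2: no move → L
n=3: no move → L
n=4: reaches L-position 0 → W
n=5: reaches L-position 1 → W
n=6: reaches L-position 2 → W
n=7: reaches L-position 3 → W
n=8: reaches L-position 2 → W
n=9: reaches L-position 3 → W
n=10: reaches L-position 3 → W
n=11: only reaches 7(W), 5(W), 4(W), all W → L
n=12: only reaches 8(W), 6(W), 5(W), all W → L
n=13: only reaches 9(W), 7(W), 6(W), all W → L
n=14: only reaches 10(W), 8(W), 7(W), all W → L
n=15: reaches L-position 11 → W
n=16: reaches L-position 12 → W
n=17: reaches L-position 13 → W
n=18: reaches L-position 14 → W
n=19: reaches L-position 13 → W
n=20: reaches L-position 14 → W
n=21: reaches L-position 14 → W
n=22: only reaches 18(W), 16(W), 15(W), all W → L
n=23: only reaches 19(W), 17(W), 16(W), all W → L
n=24: only reaches 20(W), 18(W), 17(W), all W → L
n=25: only reaches 21(W), 19(W), 18(W), all W → L
n=26: reaches L-position 22 → W
n=27: reaches L-position 23 → W
n=28: reaches L-position 24 → W
n=29: reaches L-position 25 → W
n=30: reaches L-position 24 → W
n=31: reaches L-position 25 → W
n=32: reaches L-position 25 → W
n=33: only reaches 29(W), 27(W), 26(W), all W → L
n=34: only reaches 30(W), 28(W), 27(W), all W → L
n=35: only reaches 31(W), 29(W), 28(W), all W → L
n=36: only reaches 32(W), 30(W), 29(W), all W → L
n=37: reaches L-position 33 → W
n=38: reaches L-position 34 → W
n=39: reaches L-position 35 → W
n=40: reaches L-position 36 → W
n=41: reaches L-position 35 → W
n=42: reaches L-position 36 → W
The starting position 42 is W: Player 1 should remove 6, leaving 36, handing over an L position.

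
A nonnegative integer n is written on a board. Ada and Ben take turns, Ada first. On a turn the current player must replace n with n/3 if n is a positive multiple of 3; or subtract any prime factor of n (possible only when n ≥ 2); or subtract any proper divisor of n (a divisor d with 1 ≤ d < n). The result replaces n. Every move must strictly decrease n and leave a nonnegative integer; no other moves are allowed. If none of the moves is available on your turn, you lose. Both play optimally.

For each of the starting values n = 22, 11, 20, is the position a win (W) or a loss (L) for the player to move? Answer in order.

22: W, 11: W, 20: L

Classify positions by backward induction: terminal positions (no move available) are L. From any other position, the mover wins iff some move reaches an L.
n=0: no move → L
n=1: no move → L
n=2: reaches L-position 0 → W
n=3: reaches L-position 0 → W
n=4: only reaches 2(W), 3(W), all W → L
n=5: reaches L-position 0 → W
n=6: reaches L-position 4 → W
n=7: reaches L-position 0 → W
n=8: reaches L-position 4 → W
n=9: only reaches 3(W), 6(W), 8(W), all W → L
n=10: reaches L-position 9 → W
n=11: reaches L-position 0 → W
n=12: reaches L-position 4 → W
n=13: reaches L-position 0 → W
n=14: only reaches 7(W), 12(W), 13(W), all W → L
n=15: reaches L-position 14 → W
n=16: reaches L-position 14 → W
n=17: reaches L-position 0 → W
n=18: reaches L-position 9 → W
n=19: reaches L-position 0 → W
n=20: only reaches 10(W), 15(W), 16(W), 18(W), 19(W), all W → L
n=21: reaches L-position 14 → W
n=22: reaches L-position 20 → W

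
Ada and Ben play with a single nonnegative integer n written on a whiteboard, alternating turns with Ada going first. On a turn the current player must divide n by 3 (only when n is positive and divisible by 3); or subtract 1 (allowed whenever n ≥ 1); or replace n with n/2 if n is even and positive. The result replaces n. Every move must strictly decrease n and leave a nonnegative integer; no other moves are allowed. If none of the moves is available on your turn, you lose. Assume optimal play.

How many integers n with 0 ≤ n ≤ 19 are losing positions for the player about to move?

Build the W/L table. Terminal = L. A non-terminal position is W if it has a move to some L; otherwise it is L.
n=0: no move → L
n=1: W (go to 0, an L position)
n=2: L (sole option 1(W) is W)
n=3: W (go to 2, an L position)
n=4: W (go to 2, an L position)
n=5: L (sole option 4(W) is W)
n=6: W (go to 2, an L position)
n=7: L (sole option 6(W) is W)
n=8: W (go to 7, an L position)
n=9: L (options 3(W), 8(W) are all W)
n=10: W (go to 5, an L position)
n=11: L (sole option 10(W) is W)
n=12: W (go to 11, an L position)
n=13: L (sole option 12(W) is W)
n=14: W (go to 7, an L position)
n=15: W (go to 5, an L position)
n=16: L (options 8(W), 15(W) are all W)
n=17: W (go to 16, an L position)
n=18: W (go to 9, an L position)
n=19: L (sole option 18(W) is W)
L entries with 0 ≤ n ≤ 19: n = 0, 2, 5, 7, 9, 11, 13, 16, 19; that makes 9.

9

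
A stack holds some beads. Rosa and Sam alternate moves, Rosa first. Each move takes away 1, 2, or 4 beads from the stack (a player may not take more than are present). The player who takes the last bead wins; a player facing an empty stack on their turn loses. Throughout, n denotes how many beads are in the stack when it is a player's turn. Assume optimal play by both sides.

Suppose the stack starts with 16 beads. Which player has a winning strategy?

Rosa wins.

Classify positions by backward induction: terminal positions (no move available) are L. From any other position, the mover wins iff some move reaches an L.
n=0: no move → L
n=1: →0(L), so W
n=2: →0(L), so W
n=3: →2(W), 1(W) — all W, so L
n=4: →3(L), so W
n=5: →3(L), so W
n=6: →5(W), 4(W), 2(W) — all W, so L
n=7: →6(L), so W
n=8: →6(L), so W
n=9: →8(W), 7(W), 5(W) — all W, so L
n=10: →9(L), so W
n=11: →9(L), so W
n=12: →11(W), 10(W), 8(W) — all W, so L
n=13: →12(L), so W
n=14: →12(L), so W
n=15: →14(W), 13(W), 11(W) — all W, so L
n=16: →15(L), so W
The starting position 16 is W: Rosa should remove 1, leaving 15, handing over an L position.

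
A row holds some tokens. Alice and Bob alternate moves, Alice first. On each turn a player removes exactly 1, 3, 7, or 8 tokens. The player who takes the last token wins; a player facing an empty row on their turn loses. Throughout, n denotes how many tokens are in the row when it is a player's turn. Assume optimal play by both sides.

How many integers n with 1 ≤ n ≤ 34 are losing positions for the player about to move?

Label each position W (a win for the player to move) or L (a loss). A position with no legal move is L; any other position is W exactly when some move reaches an L, and L when every move reaches a W.
n=0: no move → L
n=1: reaches L-position 0 → W
n=2: only reaches 1(W), which is W → L
n=3: reaches L-position 2 → W
n=4: only reaches 3(W), 1(W), all W → L
n=5: reaches L-position 4 → W
n=6: only reaches 5(W), 3(W), all W → L
n=7: reaches L-position 6 → W
n=8: reaches L-position 0 → W
n=9: reaches L-position 6 → W
n=10: reaches L-position 2 → W
n=11: reaches L-position 4 → W
n=12: reaches L-position 4 → W
n=13: reaches L-position 6 → W
n=14: reaches L-position 6 → W
n=15: only reaches 14(W), 12(W), 8(W), 7(W), all W → L
n=16: reaches L-position 15 → W
n=17: only reaches 16(W), 14(W), 10(W), 9(W), all W → L
n=18: reaches L-position 17 → W
n=19: only reaches 18(W), 16(W), 12(W), 11(W), all W → L
n=20: reaches L-position 19 → W
n=21: only reaches 20(W), 18(W), 14(W), 13(W), all W → L
n=22: reaches L-position 21 → W
n=23: reaches L-position 15 → W
n=24: reaches L-position 21 → W
n=25: reaches L-position 17 → W
n=26: reaches L-position 19 → W
n=27: reaches L-position 19 → W
n=28: reaches L-position 21 → W
n=29: reaches L-position 21 → W
n=30: only reaches 29(W), 27(W), 23(W), 22(W), all W → L
n=31: reaches L-position 30 → W
n=32: only reaches 31(W), 29(W), 25(W), 24(W), all W → L
n=33: reaches L-position 32 → W
n=34: only reaches 33(W), 31(W), 27(W), 26(W), all W → L
L entries with 1 ≤ n ≤ 34 (n=0 is outside the asked range and is not counted): n = 2, 4, 6, 15, 17, 19, 21, 30, 32, 34; that makes 10.

10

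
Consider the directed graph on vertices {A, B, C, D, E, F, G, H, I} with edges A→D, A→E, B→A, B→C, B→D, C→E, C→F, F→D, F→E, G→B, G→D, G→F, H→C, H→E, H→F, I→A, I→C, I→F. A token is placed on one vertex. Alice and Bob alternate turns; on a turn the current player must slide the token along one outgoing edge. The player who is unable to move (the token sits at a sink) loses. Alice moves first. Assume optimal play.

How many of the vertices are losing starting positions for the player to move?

3

Positions with no move are L. A position that does have a move is losing for the player to move precisely when every available move leads to a winning position for the opponent. Fill in the labels:
Every edge goes from a vertex to one that appears earlier in the order E, D, A, F, C, I, B, G, H, so processing vertices in that order labels each vertex after all of its successors.
E: no outgoing edge → L
D: no outgoing edge → L
A: →D(L), so W
F: →D(L), so W
C: →E(L), so W
I: →C(W), F(W), A(W) — all W, so L
B: →D(L), so W
G: →D(L), so W
H: →E(L), so W
The L vertices are D, E, I; that is 3 in all.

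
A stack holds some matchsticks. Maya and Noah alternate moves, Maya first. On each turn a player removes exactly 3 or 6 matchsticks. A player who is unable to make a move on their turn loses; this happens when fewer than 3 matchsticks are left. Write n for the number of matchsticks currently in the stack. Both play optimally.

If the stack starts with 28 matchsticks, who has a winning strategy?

Noah wins.

Label each position W (a win for the player to move) or L (a loss). A position with no legal move is L; any other position is W exactly when some move reaches an L, and L when every move reaches a W.
n=0: no move → L
n=1: no move → L
n=2: no move → L
n=3: reaches L-position 0 → W
n=4: reaches L-position 1 → W
n=5: reaches L-position 2 → W
n=6: reaches L-position 0 → W
n=7: reaches L-position 1 → W
n=8: reaches L-position 2 → W
n=9: only reaches 6(W), 3(W), all W → L
n=10: only reaches 7(W), 4(W), all W → L
n=11: only reaches 8(W), 5(W), all W → L
n=12: reaches L-position 9 → W
n=13: reaches L-position 10 → W
n=14: reaches L-position 11 → W
n=15: reaches L-position 9 → W
n=16: reaches L-position 10 → W
n=17: reaches L-position 11 → W
n=18: only reaches 15(W), 12(W), all W → L
n=19: only reaches 16(W), 13(W), all W → L
n=20: only reaches 17(W), 14(W), all W → L
n=21: reaches L-position 18 → W
n=22: reaches L-position 19 → W
n=23: reaches L-position 20 → W
n=24: reaches L-position 18 → W
n=25: reaches L-position 19 → W
n=26: reaches L-position 20 → W
n=27: only reaches 24(W), 21(W), all W → L
n=28: only reaches 25(W), 22(W), all W → L
The starting position 28 is L: whatever Maya does, the opponent receives a W position.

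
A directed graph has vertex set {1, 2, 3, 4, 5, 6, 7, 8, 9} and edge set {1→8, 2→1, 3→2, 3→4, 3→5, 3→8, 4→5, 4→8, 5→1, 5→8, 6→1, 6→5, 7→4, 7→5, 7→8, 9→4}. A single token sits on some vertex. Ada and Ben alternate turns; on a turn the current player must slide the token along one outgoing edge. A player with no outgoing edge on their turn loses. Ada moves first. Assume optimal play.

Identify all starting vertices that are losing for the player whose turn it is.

Positions with no move are L. A position that does have a move is losing for the player to move precisely when every available move leads to a winning position for the opponent. Fill in the labels:
Every edge goes from a vertex to one that appears earlier in the order 8, 1, 5, 6, 4, 9, 7, 2, 3, so processing vertices in that order labels each vertex after all of its successors.
8: no outgoing edge → L
1: W (go to 8, an L position)
5: W (go to 8, an L position)
6: L (options 5(W), 1(W) are all W)
4: W (go to 8, an L position)
9: L (sole option 4(W) is W)
7: W (go to 8, an L position)
2: L (sole option 1(W) is W)
3: W (go to 2, an L position)
The losing starting vertices are exactly the entries labelled L in this table (4 of them).

2, 6, 8, 9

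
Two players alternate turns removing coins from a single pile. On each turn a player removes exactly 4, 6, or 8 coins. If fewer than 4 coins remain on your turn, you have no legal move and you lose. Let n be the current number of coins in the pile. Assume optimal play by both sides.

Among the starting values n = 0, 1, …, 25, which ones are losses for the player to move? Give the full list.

0, 1, 2, 3, 12, 13, 14, 15, 24, 25

Work bottom-up. With no move the player to move loses. Otherwise the position is W if at least one move leads to an L position for the opponent, and L if every move leads to a W.
n=0: no move → L
n=1: no move → L
n=2: no move → L
n=3: no move → L
n=4: →0(L), so W
n=5: →1(L), so W
n=6: →2(L), so W
n=7: →3(L), so W
n=8: →2(L), so W
n=9: →3(L), so W
n=10: →2(L), so W
n=11: →3(L), so W
n=12: →8(W), 6(W), 4(W) — all W, so L
n=13: →9(W), 7(W), 5(W) — all W, so L
n=14: →10(W), 8(W), 6(W) — all W, so L
n=15: →11(W), 9(W), 7(W) — all W, so L
n=16: →12(L), so W
n=17: →13(L), so W
n=18: →14(L), so W
n=19: →15(L), so W
n=20: →14(L), so W
n=21: →15(L), so W
n=22: →14(L), so W
n=23: →15(L), so W
n=24: →20(W), 18(W), 16(W) — all W, so L
n=25: →21(W), 19(W), 17(W) — all W, so L
Reading off the rows marked L gives the requested list; there are 10 such values of n.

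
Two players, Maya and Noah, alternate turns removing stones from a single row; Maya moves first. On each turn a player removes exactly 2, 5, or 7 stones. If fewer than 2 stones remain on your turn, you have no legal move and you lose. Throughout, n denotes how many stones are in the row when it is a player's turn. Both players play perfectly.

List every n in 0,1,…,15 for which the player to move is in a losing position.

Build the W/L table. Terminal = L. A non-terminal position is W if it has a move to some L; otherwise it is L.
n=0: no move → L
n=1: no move → L
n=2: W (go to 0, an L position)
n=3: W (go to 1, an L position)
n=4: L (sole option 2(W) is W)
n=5: W (go to 0, an L position)
n=6: W (go to 4, an L position)
n=7: W (go to 0, an L position)
n=8: W (go to 1, an L position)
n=9: W (go to 4, an L position)
n=10: L (options 8(W), 5(W), 3(W) are all W)
n=11: W (go to 4, an L position)
n=12: W (go to 10, an L position)
n=13: L (options 11(W), 8(W), 6(W) are all W)
n=14: L (options 12(W), 9(W), 7(W) are all W)
n=15: W (go to 13, an L position)
Reading off the rows marked L gives the requested list; there are 6 such values of n.

0, 1, 4, 10, 13, 14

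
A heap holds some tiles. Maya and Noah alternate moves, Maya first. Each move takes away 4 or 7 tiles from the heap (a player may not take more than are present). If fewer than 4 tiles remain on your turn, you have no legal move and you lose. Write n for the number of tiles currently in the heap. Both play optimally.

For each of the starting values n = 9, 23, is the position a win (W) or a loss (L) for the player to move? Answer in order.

9: W, 23: L

Positions with no move are L. A position that does have a move is losing for the player to move precisely when every available move leads to a winning position for the opponent. Fill in the labels:
n=0: no move → L
n=1: no move → L
n=2: no move → L
n=3: no move → L
n=4: W (go to 0, an L position)
n=5: W (go to 1, an L position)
n=6: W (go to 2, an L position)
n=7: W (go to 3, an L position)
n=8: W (go to 1, an L position)
n=9: W (go to 2, an L position)
n=10: W (go to 3, an L position)
n=11: L (options 7(W), 4(W) are all W)
n=12: L (options 8(W), 5(W) are all W)
n=13: L (options 9(W), 6(W) are all W)
n=14: L (options 10(W), 7(W) are all W)
n=15: W (go to 11, an L position)
n=16: W (go to 12, an L position)
n=17: W (go to 13, an L position)
n=18: W (go to 14, an L position)
n=19: W (go to 12, an L position)
n=20: W (go to 13, an L position)
n=21: W (go to 14, an L position)
n=22: L (options 18(W), 15(W) are all W)
n=23: L (options 19(W), 16(W) are all W)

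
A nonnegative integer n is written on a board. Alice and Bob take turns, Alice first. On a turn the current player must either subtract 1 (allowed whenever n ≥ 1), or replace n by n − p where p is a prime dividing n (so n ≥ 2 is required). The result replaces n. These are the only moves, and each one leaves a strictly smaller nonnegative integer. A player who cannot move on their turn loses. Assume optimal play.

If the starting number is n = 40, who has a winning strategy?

Bob wins.

Compute win/loss labels from the base case upward. A position with no move is L. Any other position is W if it can reach an L in one move, else L.
n=0: no move → L
n=1: reaches L-position 0 → W
n=2: reaches L-position 0 → W
n=3: reaches L-position 0 → W
n=4: only reaches 2(W), 3(W), all W → L
n=5: reaches L-position 0 → W
n=6: reaches L-position 4 → W
n=7: reaches L-position 0 → W
n=8: only reaches 6(W), 7(W), all W → L
n=9: reaches L-position 8 → W
n=10: reaches L-position 8 → W
n=11: reaches L-position 0 → W
n=12: only reaches 9(W), 10(W), 11(W), all W → L
n=13: reaches L-position 0 → W
n=14: reaches L-position 12 → W
n=15: reaches L-position 12 → W
n=16: only reaches 14(W), 15(W), all W → L
n=17: reaches L-position 0 → W
n=18: reaches L-position 16 → W
n=19: reaches L-position 0 → W
n=20: only reaches 15(W), 18(W), 19(W), all W → L
n=21: reaches L-position 20 → W
n=22: reaches L-position 20 → W
n=23: reaches L-position 0 → W
n=24: only reaches 21(W), 22(W), 23(W), all W → L
n=25: reaches L-position 20 → W
n=26: reaches L-position 24 → W
n=27: reaches L-position 24 → W
n=28: only reaches 21(W), 26(W), 27(W), all W → L
n=29: reaches L-position 0 → W
n=30: reaches L-position 28 → W
n=31: reaches L-position 0 → W
n=32: only reaches 30(W), 31(W), all W → L
n=33: reaches L-position 32 → W
n=34: reaches L-position 32 → W
n=35: reaches L-position 28 → W
n=36: only reaches 33(W), 34(W), 35(W), all W → L
n=37: reaches L-position 0 → W
n=38: reaches L-position 36 → W
n=39: reaches L-position 36 → W
n=40: only reaches 35(W), 38(W), 39(W), all W → L
The starting position 40 is L: whatever Alice does, the opponent receives a W position.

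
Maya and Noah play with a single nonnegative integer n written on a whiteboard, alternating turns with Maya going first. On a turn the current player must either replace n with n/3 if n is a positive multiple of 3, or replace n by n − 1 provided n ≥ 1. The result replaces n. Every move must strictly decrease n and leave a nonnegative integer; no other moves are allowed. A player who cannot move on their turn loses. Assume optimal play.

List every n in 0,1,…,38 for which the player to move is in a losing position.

0, 2, 4, 7, 9, 11, 13, 15, 17, 19, 22, 24, 26, 28, 30, 32, 34, 36, 38

Build the W/L table. Terminal = L. A non-terminal position is W if it has a move to some L; otherwise it is L.
n=0: no move → L
n=1: reaches L-position 0 → W
n=2: only reaches 1(W), which is W → L
n=3: reaches L-position 2 → W
n=4: only reaches 3(W), which is W → L
n=5: reaches L-position 4 → W
n=6: reaches L-position 2 → W
n=7: only reaches 6(W), which is W → L
n=8: reaches L-position 7 → W
n=9: only reaches 3(W), 8(W), all W → L
n=10: reaches L-position 9 → W
n=11: only reaches 10(W), which is W → L
n=12: reaches L-position 4 → W
n=13: only reaches 12(W), which is W → L
n=14: reaches L-position 13 → W
n=15: only reaches 5(W), 14(W), all W → L
n=16: reaches L-position 15 → W
n=17: only reaches 16(W), which is W → L
n=18: reaches L-position 17 → W
n=19: only reaches 18(W), which is W → L
n=20: reaches L-position 19 → W
n=21: reaches L-position 7 → W
n=22: only reaches 21(W), which is W → L
n=23: reaches L-position 22 → W
n=24: only reaches 8(W), 23(W), all W → L
n=25: reaches L-position 24 → W
n=26: only reaches 25(W), which is W → L
n=27: reaches L-position 9 → W
n=28: only reaches 27(W), which is W → L
n=29: reaches L-position 28 → W
n=30: only reaches 10(W), 29(W), all W → L
n=31: reaches L-position 30 → W
n=32: only reaches 31(W), which is W → L
n=33: reaches L-position 11 → W
n=34: only reaches 33(W), which is W → L
n=35: reaches L-position 34 → W
n=36: only reaches 12(W), 35(W), all W → L
n=37: reaches L-position 36 → W
n=38: only reaches 37(W), which is W → L
Reading off the rows marked L gives the requested list; there are 19 such values of n.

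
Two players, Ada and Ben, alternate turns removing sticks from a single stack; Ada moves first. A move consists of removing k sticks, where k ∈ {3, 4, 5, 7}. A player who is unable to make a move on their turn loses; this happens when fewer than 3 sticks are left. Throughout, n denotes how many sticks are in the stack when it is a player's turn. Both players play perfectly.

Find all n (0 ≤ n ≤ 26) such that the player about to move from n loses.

Label each position W (a win for the player to move) or L (a loss). A position with no legal move is L; any other position is W exactly when some move reaches an L, and L when every move reaches a W.
n=0: no move → L
n=1: no move → L
n=2: no move → L
n=3: can move to 0, which is L ⇒ W
n=4: can move to 1, which is L ⇒ W
n=5: can move to 2, which is L ⇒ W
n=6: can move to 2, which is L ⇒ W
n=7: can move to 2, which is L ⇒ W
n=8: can move to 1, which is L ⇒ W
n=9: can move to 2, which is L ⇒ W
n=10: moves to 7(W), 6(W), 5(W), 3(W); every one is W ⇒ L
n=11: moves to 8(W), 7(W), 6(W), 4(W); every one is W ⇒ L
n=12: moves to 9(W), 8(W), 7(W), 5(W); every one is W ⇒ L
n=13: can move to 10, which is L ⇒ W
n=14: can move to 11, which is L ⇒ W
n=15: can move to 12, which is L ⇒ W
n=16: can move to 12, which is L ⇒ W
n=17: can move to 12, which is L ⇒ W
n=18: can move to 11, which is L ⇒ W
n=19: can move to 12, which is L ⇒ W
n=20: moves to 17(W), 16(W), 15(W), 13(W); every one is W ⇒ L
n=21: moves to 18(W), 17(W), 16(W), 14(W); every one is W ⇒ L
n=22: moves to 19(W), 18(W), 17(W), 15(W); every one is W ⇒ L
n=23: can move to 20, which is L ⇒ W
n=24: can move to 21, which is L ⇒ W
n=25: can move to 22, which is L ⇒ W
n=26: can move to 22, which is L ⇒ W
The losing starting values of n are exactly the entries labelled L in this table (9 of them).

0, 1, 2, 10, 11, 12, 20, 21, 22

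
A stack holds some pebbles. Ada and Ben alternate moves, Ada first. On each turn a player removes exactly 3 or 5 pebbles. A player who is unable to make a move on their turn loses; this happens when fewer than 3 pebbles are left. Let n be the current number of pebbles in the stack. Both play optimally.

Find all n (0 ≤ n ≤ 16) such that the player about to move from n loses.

0, 1, 2, 8, 9, 10, 16

Classify positions by backward induction: terminal positions (no move available) are L. From any other position, the mover wins iff some move reaches an L.
n=0: no move → L
n=1: no move → L
n=2: no move → L
n=3: can move to 0, which is L ⇒ W
n=4: can move to 1, which is L ⇒ W
n=5: can move to 2, which is L ⇒ W
n=6: can move to 1, which is L ⇒ W
n=7: can move to 2, which is L ⇒ W
n=8: moves to 5(W), 3(W); every one is W ⇒ L
n=9: moves to 6(W), 4(W); every one is W ⇒ L
n=10: moves to 7(W), 5(W); every one is W ⇒ L
n=11: can move to 8, which is L ⇒ W
n=12: can move to 9, which is L ⇒ W
n=13: can move to 10, which is L ⇒ W
n=14: can move to 9, which is L ⇒ W
n=15: can move to 10, which is L ⇒ W
n=16: moves to 13(W), 11(W); every one is W ⇒ L
Reading off the rows marked L gives the requested list; there are 7 such values of n.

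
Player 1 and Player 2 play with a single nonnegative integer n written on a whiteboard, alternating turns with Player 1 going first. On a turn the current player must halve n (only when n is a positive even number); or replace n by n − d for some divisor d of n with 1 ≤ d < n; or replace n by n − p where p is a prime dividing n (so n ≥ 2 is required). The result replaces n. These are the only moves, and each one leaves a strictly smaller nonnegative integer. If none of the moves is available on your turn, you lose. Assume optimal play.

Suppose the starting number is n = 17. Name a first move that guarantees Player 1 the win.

Move to 0.

Use the standard recursion: the mover loses at a terminal position; elsewhere, the mover wins exactly when some move hands the opponent an L position.
n=0: no move → L
n=1: no move → L
n=2: →0(L), so W
n=3: →0(L), so W
n=4: →2(W), 3(W) — all W, so L
n=5: →0(L), so W
n=6: →4(L), so W
n=7: →0(L), so W
n=8: →4(L), so W
n=9: →6(W), 8(W) — all W, so L
n=10: →9(L), so W
n=11: →0(L), so W
n=12: →9(L), so W
n=13: →0(L), so W
n=14: →7(W), 12(W), 13(W) — all W, so L
n=15: →14(L), so W
n=16: →14(L), so W
n=17: →0(L), so W
From 17, the L positions reachable in one move are: 0.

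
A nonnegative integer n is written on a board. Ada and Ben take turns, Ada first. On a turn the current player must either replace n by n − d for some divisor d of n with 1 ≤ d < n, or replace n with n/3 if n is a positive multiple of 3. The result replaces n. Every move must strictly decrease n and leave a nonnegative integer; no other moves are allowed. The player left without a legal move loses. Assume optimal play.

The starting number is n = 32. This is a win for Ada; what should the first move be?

Move to 28.

Use the standard recursion: the mover loses at a terminal position; elsewhere, the mover wins exactly when some move hands the opponent an L position.
n=0: no move → L
n=1: no move → L
n=2: →1(L), so W
n=3: →1(L), so W
n=4: →2(W), 3(W) — all W, so L
n=5: →4(L), so W
n=6: →4(L), so W
n=7: →6(W) only, which is W, so L
n=8: →4(L), so W
n=9: →3(W), 6(W), 8(W) — all W, so L
n=10: →9(L), so W
n=11: →10(W) only, which is W, so L
n=12: →4(L), so W
n=13: →12(W) only, which is W, so L
n=14: →7(L), so W
n=15: →5(W), 10(W), 12(W), 14(W) — all W, so L
n=16: →15(L), so W
n=17: →16(W) only, which is W, so L
n=18: →9(L), so W
n=19: →18(W) only, which is W, so L
n=20: →15(L), so W
n=21: →7(L), so W
n=22: →11(L), so W
n=23: →22(W) only, which is W, so L
n=24: →23(L), so W
n=25: →20(W), 24(W) — all W, so L
n=26: →13(L), so W
n=27: →9(L), so W
n=28: →14(W), 21(W), 24(W), 26(W), 27(W) — all W, so L
n=29: →28(L), so W
n=30: →15(L), so W
n=31: →30(W) only, which is W, so L
n=32: →28(L), so W
From 32, the L positions reachable in one move are: 28, 31. Any move reaching one of these is winning.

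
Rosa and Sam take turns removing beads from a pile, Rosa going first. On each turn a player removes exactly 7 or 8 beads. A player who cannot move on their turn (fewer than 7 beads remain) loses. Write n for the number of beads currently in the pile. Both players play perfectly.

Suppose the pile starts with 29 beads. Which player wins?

Rosa wins.

Build the W/L table. Terminal = L. A non-terminal position is W if it has a move to some L; otherwise it is L.
n=0: no move → L
n=1: no move → L
n=2: no move → L
n=3: no move → L
n=4: no move → L
n=5: no move → L
n=6: no move → L
n=7: reaches L-position 0 → W
n=8: reaches L-position 1 → W
n=9: reaches L-position 2 → W
n=10: reaches L-position 3 → W
n=11: reaches L-position 4 → W
n=12: reaches L-position 5 → W
n=13: reaches L-position 6 → W
n=14: reaches L-position 6 → W
n=15: only reaches 8(W), 7(W), all W → L
n=16: only reaches 9(W), 8(W), all W → L
n=17: only reaches 10(W), 9(W), all W → L
n=18: only reaches 11(W), 10(W), all W → L
n=19: only reaches 12(W), 11(W), all W → L
n=20: only reaches 13(W), 12(W), all W → L
n=21: only reaches 14(W), 13(W), all W → L
n=22: reaches L-position 15 → W
n=23: reaches L-position 16 → W
n=24: reaches L-position 17 → W
n=25: reaches L-position 18 → W
n=26: reaches L-position 19 → W
n=27: reaches L-position 20 → W
n=28: reaches L-position 21 → W
n=29: reaches L-position 21 → W
From 29 Rosa can remove 8, leaving 21, reaching an L position.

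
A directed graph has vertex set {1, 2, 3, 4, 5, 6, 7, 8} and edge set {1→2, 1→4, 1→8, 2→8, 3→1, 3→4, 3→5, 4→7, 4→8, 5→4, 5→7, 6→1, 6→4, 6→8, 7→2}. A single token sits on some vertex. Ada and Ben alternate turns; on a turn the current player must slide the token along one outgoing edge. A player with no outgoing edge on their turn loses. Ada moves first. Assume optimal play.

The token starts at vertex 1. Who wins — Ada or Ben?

Use the standard recursion: the mover loses at a terminal position; elsewhere, the mover wins exactly when some move hands the opponent an L position.
Every edge goes from a vertex to one that appears earlier in the order 8, 2, 7, 4, 1, 6, 5, 3, so processing vertices in that order labels each vertex after all of its successors.
8: no outgoing edge → L
2: reaches L-position 8 → W
7: only reaches 2(W), which is W → L
4: reaches L-position 7 → W
1: reaches L-position 8 → W
6: reaches L-position 8 → W
5: reaches L-position 7 → W
3: only reaches 5(W), 1(W), 4(W), all W → L
From 1 Ada can move to 8, reaching an L position.

Ada wins.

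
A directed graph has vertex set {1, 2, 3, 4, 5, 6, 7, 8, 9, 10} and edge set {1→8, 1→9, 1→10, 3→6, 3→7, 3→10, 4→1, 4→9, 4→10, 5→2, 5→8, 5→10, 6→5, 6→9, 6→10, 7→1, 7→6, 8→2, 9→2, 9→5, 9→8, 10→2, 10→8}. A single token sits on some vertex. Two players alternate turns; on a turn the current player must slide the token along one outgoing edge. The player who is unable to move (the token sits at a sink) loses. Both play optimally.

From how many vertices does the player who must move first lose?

Classify positions by backward induction: terminal positions (no move available) are L. From any other position, the mover wins iff some move reaches an L.
Every edge goes from a vertex to one that appears earlier in the order 2, 8, 10, 5, 9, 1, 4, 6, 7, 3, so processing vertices in that order labels each vertex after all of its successors.
2: no outgoing edge → L
8: W (go to 2, an L position)
10: W (go to 2, an L position)
5: W (go to 2, an L position)
9: W (go to 2, an L position)
1: L (options 9(W), 10(W), 8(W) are all W)
4: W (go to 1, an L position)
6: L (options 9(W), 5(W), 10(W) are all W)
7: W (go to 6, an L position)
3: W (go to 6, an L position)
The L vertices are 1, 2, 6; that is 3 in all.

3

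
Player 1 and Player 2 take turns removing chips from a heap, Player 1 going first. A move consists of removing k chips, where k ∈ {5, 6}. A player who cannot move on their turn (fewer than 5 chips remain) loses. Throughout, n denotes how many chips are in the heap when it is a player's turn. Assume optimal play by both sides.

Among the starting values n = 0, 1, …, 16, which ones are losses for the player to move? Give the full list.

0, 1, 2, 3, 4, 11, 12, 13, 14, 15

Classify positions by backward induction: terminal positions (no move available) are L. From any other position, the mover wins iff some move reaches an L.
n=0: no move → L
n=1: no move → L
n=2: no move → L
n=3: no move → L
n=4: no move → L
n=5: can move to 0, which is L ⇒ W
n=6: can move to 1, which is L ⇒ W
n=7: can move to 2, which is L ⇒ W
n=8: can move to 3, which is L ⇒ W
n=9: can move to 4, which is L ⇒ W
n=10: can move to 4, which is L ⇒ W
n=11: moves to 6(W), 5(W); every one is W ⇒ L
n=12: moves to 7(W), 6(W); every one is W ⇒ L
n=13: moves to 8(W), 7(W); every one is W ⇒ L
n=14: moves to 9(W), 8(W); every one is W ⇒ L
n=15: moves to 10(W), 9(W); every one is W ⇒ L
n=16: can move to 11, which is L ⇒ W
Reading off the rows marked L gives the requested list; there are 10 such values of n.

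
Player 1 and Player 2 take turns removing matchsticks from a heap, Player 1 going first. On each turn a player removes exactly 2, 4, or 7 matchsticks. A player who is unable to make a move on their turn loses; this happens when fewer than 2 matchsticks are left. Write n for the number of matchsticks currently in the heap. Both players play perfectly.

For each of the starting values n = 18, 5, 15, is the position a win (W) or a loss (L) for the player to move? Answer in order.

18: L, 5: W, 15: L

Compute win/loss labels from the base case upward. A position with no move is L. Any other position is W if it can reach an L in one move, else L.
n=0: no move → L
n=1: no move → L
n=2: reaches L-position 0 → W
n=3: reaches L-position 1 → W
n=4: reaches L-position 0 → W
n=5: reaches L-position 1 → W
n=6: only reaches 4(W), 2(W), all W → L
n=7: reaches L-position 0 → W
n=8: reaches L-position 6 → W
n=9: only reaches 7(W), 5(W), 2(W), all W → L
n=10: reaches L-position 6 → W
n=11: reaches L-position 9 → W
n=12: only reaches 10(W), 8(W), 5(W), all W → L
n=13: reaches L-position 9 → W
n=14: reaches L-position 12 → W
n=15: only reaches 13(W), 11(W), 8(W), all W → L
n=16: reaches L-position 12 → W
n=17: reaches L-position 15 → W
n=18: only reaches 16(W), 14(W), 11(W), all W → L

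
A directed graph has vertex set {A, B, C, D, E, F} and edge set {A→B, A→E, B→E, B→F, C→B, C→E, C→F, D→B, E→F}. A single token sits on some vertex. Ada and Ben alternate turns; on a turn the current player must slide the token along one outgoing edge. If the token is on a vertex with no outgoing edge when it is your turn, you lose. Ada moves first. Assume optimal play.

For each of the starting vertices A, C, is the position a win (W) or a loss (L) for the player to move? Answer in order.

Label each position W (a win for the player to move) or L (a loss). A position with no legal move is L; any other position is W exactly when some move reaches an L, and L when every move reaches a W.
Every edge goes from a vertex to one that appears earlier in the order F, E, B, A, C, D, so processing vertices in that order labels each vertex after all of its successors.
F: no outgoing edge → L
E: can move to F, which is L ⇒ W
B: can move to F, which is L ⇒ W
A: moves to B(W), E(W); every one is W ⇒ L
C: can move to F, which is L ⇒ W
D: the only move is to B(W), a W ⇒ L

A: L, C: W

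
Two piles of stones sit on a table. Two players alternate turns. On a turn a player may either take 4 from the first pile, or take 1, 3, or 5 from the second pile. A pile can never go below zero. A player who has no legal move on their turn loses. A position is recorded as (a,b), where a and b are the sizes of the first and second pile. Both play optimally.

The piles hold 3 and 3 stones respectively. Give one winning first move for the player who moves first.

Move to (3,2).

Use the standard recursion: the mover loses at a terminal position; elsewhere, the mover wins exactly when some move hands the opponent an L position.
No move ever increases a pile, so every position that can arise here has a ≤ 3 and b ≤ 3; it is enough to label the cells with 0 ≤ a ≤ 3 and 0 ≤ b ≤ 3.
Every move lowers a or b (never raises either), so fill the grid row by row in increasing a, and left to right within a row: each cell's successors are then already labelled.
      b=0  b=1  b=2  b=3
a=0:    L    W    L    W
a=1:    L    W    L    W
a=2:    L    W    L    W
a=3:    L    W    L    W
Cells with no legal move (terminal, hence L): (0,0), (1,0), (2,0), (3,0).
The remaining L cells, each justified by listing all of its moves:
(0,2): only reaches (0,1)(W), which is W → L
(1,2): only reaches (1,1)(W), which is W → L
(2,2): only reaches (2,1)(W), which is W → L
(3,2): only reaches (3,1)(W), which is W → L
Every other cell has at least one move into one of the L cells above, so it is W.
From (3,3), the L positions reachable in one move are: (3,2), (3,0). Any move reaching one of these is winning.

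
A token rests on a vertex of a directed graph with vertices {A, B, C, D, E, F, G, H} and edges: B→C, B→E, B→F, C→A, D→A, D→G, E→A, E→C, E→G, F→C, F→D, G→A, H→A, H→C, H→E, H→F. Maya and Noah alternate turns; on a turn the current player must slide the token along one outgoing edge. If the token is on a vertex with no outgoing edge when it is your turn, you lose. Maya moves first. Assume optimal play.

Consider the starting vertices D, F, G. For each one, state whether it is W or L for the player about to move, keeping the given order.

Positions with no move are L. A position that does have a move is losing for the player to move precisely when every available move leads to a winning position for the opponent. Fill in the labels:
Every edge goes from a vertex to one that appears earlier in the order A, G, C, E, D, F, H, B, so processing vertices in that order labels each vertex after all of its successors.
A: no outgoing edge → L
G: →A(L), so W
C: →A(L), so W
E: →A(L), so W
D: →A(L), so W
F: →D(W), C(W) — all W, so L
H: →F(L), so W
B: →F(L), so W

D: W, F: L, G: W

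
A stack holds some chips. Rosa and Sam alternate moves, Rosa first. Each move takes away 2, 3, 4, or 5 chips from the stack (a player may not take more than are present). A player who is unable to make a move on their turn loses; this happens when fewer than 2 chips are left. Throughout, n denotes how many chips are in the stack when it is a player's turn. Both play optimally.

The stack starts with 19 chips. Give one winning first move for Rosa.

Positions with no move are L. A position that does have a move is losing for the player to move precisely when every available move leads to a winning position for the opponent. Fill in the labels:
n=0: no move → L
n=1: no move → L
n=2: W (go to 0, an L position)
n=3: W (go to 1, an L position)
n=4: W (go to 1, an L position)
n=5: W (go to 1, an L position)
n=6: W (go to 1, an L position)
n=7: L (options 5(W), 4(W), 3(W), 2(W) are all W)
n=8: L (options 6(W), 5(W), 4(W), 3(W) are all W)
n=9: W (go to 7, an L position)
n=10: W (go to 8, an L position)
n=11: W (go to 8, an L position)
n=12: W (go to 8, an L position)
n=13: W (go to 8, an L position)
n=14: L (options 12(W), 11(W), 10(W), 9(W) are all W)
n=15: L (options 13(W), 12(W), 11(W), 10(W) are all W)
n=16: W (go to 14, an L position)
n=17: W (go to 15, an L position)
n=18: W (go to 15, an L position)
n=19: W (go to 15, an L position)
From 19, the L positions reachable in one move are: 15, 14. Any move reaching one of these is winning.

Remove 4, leaving 15.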